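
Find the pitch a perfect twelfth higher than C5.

G6

Counting five letter names plus an octave up from C lands on G.
A perfect twelfth is 19 semitones; 19 semitones up from C5 gives G6.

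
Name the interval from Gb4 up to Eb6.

major thirteenth

G to E spans six letter names (G-A-B-C-D-E), plus an octave — that makes it a thirteenth of some quality.
Gb4 to Eb6 is 21 semitones, matching the major thirteenth exactly, so the quality is major.
(Equivalently, a compound major sixth: a major sixth plus an octave.)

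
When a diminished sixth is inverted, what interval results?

augmented third

The rule of nine gives the new number: 9 − 6 = 3, so a sixth becomes a third.
And diminished becomes augmented under inversion, so we get an augmented third.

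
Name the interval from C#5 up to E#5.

major third

C to E spans three letter names (C-D-E): a third.
C#5 to E#5 is 4 semitones, matching the major third exactly, so the quality is major.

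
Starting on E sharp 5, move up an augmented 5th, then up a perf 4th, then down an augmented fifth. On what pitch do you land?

A sharp 5

An augmented fifth up from E#5 is B##5.
Up a perfect fourth from B##5: E##6 (5 semitones up).
Down an augmented fifth from E##6: A#5 (8 semitones down).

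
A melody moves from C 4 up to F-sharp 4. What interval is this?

C to F spans four letter names (C-D-E-F), so the interval is some kind of fourth.
The perfect fourth is 5 semitones; here we have 6, one semitone wider: augmented.

augmented fourth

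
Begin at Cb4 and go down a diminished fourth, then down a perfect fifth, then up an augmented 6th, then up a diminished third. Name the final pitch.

Cb4 down a diminished fourth → G3 (4 semitones).
Down a perfect fifth from G3: C3 (7 semitones down).
Up an augmented sixth from C3: A#3 (10 semitones up).
Up a diminished third from A#3: C4 (2 semitones up).

C4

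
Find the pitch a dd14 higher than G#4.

Fb6

Counting seven letter names plus an octave up from G lands on F.
A doubly diminished fourteenth spans 20 semitones, so from G#4 the target pitch is Fb6.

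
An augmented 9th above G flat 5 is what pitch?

A 6

The ninth's letter: G up two letter names plus an octave → A.
An augmented ninth is 15 semitones; 15 semitones up from Gb5 gives A6.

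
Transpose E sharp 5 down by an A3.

C 5

Counting three letter names down from E lands on C.
Moving 5 semitones down from E#5 (the size of an augmented third) reaches C5.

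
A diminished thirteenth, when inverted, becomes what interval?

augmented 3rd

First reduce the compound diminished thirteenth to its simple form, a diminished sixth.
Inverted interval numbers add to nine, so a sixth pairs with a third (6 + 3 = 9).
And diminished becomes augmented under inversion, so we get an augmented third.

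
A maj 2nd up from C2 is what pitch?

The second takes the letter from C up to D.
A major second is 2 semitones; 2 semitones up from C2 gives D2.

D2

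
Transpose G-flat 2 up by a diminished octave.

G-double-flat 3

The letter stays G (same as the start), shifted an octave up.
Moving 11 semitones up from Gb2 (the size of a diminished octave) reaches Gbb3.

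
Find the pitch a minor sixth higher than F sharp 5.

The sixth takes the letter from F up to D.
A minor sixth spans 8 semitones, so from F#5 the target pitch is D6.

D 6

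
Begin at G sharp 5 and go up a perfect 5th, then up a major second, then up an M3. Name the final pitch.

Up a perfect fifth from G#5: D#6 (7 semitones up).
Up a major second from D#6: E#6 (2 semitones up).
Up a major third from E#6: G##6 (4 semitones up).

G double-sharp 6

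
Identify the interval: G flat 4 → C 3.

diminished twelfth

Descending from Gb4 to C3 is the same interval as ascending C3 to Gb4.
C to G spans five letter names (C-D-E-F-G), plus an octave — that makes it a twelfth of some quality.
The perfect twelfth is 19 semitones; here we have 18, one semitone narrower: diminished.
(Equivalently, a compound diminished fifth: a diminished fifth plus an octave.)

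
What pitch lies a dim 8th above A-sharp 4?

A 5

An octave keeps the letter name A, an octave up from A.
A diminished octave spans 11 semitones, so from A#4 the target pitch is A5.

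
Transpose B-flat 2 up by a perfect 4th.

E-flat 3

Four letter names up from B: E.
Moving 5 semitones up from Bb2 (the size of a perfect fourth) reaches Eb3.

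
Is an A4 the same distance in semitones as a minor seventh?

No

6 semitones (augmented fourth) vs 10 semitones (minor seventh): not equal.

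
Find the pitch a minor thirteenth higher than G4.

Six letters up from G (plus an octave) reaches E.
Moving 20 semitones up from G4 (the size of a minor thirteenth) reaches Eb6.

Eb6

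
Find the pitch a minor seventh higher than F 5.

The seventh takes the letter from F up to E.
Moving 10 semitones up from F5 (the size of a minor seventh) reaches Eb6.

E flat 6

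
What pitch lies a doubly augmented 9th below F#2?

The ninth's letter: F down two letter names plus an octave → E.
Moving 16 semitones down from F#2 (the size of a doubly augmented ninth) reaches Ebb1.

Ebb1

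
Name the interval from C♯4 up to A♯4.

M6

C to A spans six letter names (C-D-E-F-G-A) — that makes it a sixth of some quality.
The major sixth spans 9 semitones, and C#4 to A#4 is exactly 9 semitones — so this is a major sixth.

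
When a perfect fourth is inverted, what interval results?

Inverted interval numbers add to nine, so a fourth pairs with a fifth (4 + 5 = 9).
The quality also flips — perfect stays perfect — giving a perfect fifth.

perfect 5th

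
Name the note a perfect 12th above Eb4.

The twelfth's letter: E up five letter names plus an octave → B.
A perfect twelfth spans 19 semitones, so from Eb4 the target pitch is Bb5.

Bb5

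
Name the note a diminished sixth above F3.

Dbb4

Six letter names up from F: D.
A diminished sixth is 7 semitones; 7 semitones up from F3 gives Dbb4.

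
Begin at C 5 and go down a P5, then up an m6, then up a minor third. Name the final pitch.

F flat 5

A perfect fifth down from C5 is F4.
Up a minor sixth from F4: Db5 (8 semitones up).
A minor third up from Db5 is Fb5.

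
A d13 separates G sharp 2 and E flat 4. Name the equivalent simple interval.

Subtracting seven from the interval number removes an octave: 13 − 7 = 6.
Quality carries through unchanged, so the simple form is a diminished sixth.

diminished sixth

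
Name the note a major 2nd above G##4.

Counting two letter names up from G lands on A.
Moving 2 semitones up from G##4 (the size of a major second) reaches A##4.

A##4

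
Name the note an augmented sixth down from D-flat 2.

Counting six letter names down from D lands on F.
An augmented sixth spans 10 semitones, so from Db2 the target pitch is Fbb1.

F-double-flat 1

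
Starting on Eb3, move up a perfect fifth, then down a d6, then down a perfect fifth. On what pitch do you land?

A perfect fifth up from Eb3 is Bb3.
A diminished sixth down from Bb3 is D#3.
A perfect fifth down from D#3 is G#2.

G#2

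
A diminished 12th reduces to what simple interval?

Take out an octave (7 from the number): 12 − 7 = 5.
That makes a diminished twelfth a compound diminished fifth — an octave plus a diminished fifth.

diminished 5th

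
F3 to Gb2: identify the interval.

major seventh

Descending from F3 to Gb2 is the same interval as ascending Gb2 to F3.
G to F spans seven letter names (G-A-B-C-D-E-F), so the interval is some kind of seventh.
Gb2 to F3 is 11 semitones, matching the major seventh exactly, so the quality is major.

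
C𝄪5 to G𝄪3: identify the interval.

Descending from C##5 to G##3 is the same interval as ascending G##3 to C##5.
G to C spans four letter names (G-A-B-C), plus an octave: an eleventh.
G##3 to C##5 is 17 semitones, matching the perfect eleventh exactly, so the quality is perfect.
(Equivalently, a compound perfect fourth: a perfect fourth plus an octave.)

perfect eleventh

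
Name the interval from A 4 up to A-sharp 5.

A to A is the same letter name, plus an octave: an octave.
A perfect octave would be 12 semitones; A4 to A#5 is 13, one semitone wider, so the interval is augmented.

augmented octave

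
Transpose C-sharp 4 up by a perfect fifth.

Five letter names up from C: G.
A perfect fifth spans 7 semitones, so from C#4 the target pitch is G#4.

G-sharp 4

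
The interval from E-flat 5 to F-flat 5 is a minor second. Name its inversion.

major 7th

Interval numbers invert to sum to nine: 2 + 7 = 9, so a second inverts to a seventh.
And minor becomes major under inversion, so we get a major seventh.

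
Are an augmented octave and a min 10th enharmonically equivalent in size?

13 semitones (augmented octave) vs 15 semitones (minor tenth): not equal.

No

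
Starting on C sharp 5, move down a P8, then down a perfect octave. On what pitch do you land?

C sharp 3

A perfect octave down from C#5 is C#4.
C#4 down a perfect octave → C#3 (12 semitones).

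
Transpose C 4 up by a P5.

G 4

The fifth takes the letter from C up to G.
A perfect fifth is 7 semitones; 7 semitones up from C4 gives G4.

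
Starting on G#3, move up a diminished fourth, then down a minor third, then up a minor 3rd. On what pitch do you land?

C4

G#3 up a diminished fourth → C4 (4 semitones).
A minor third down from C4 is A3.
A minor third up from A3 is C4.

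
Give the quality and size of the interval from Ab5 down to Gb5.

major second

Descending from Ab5 to Gb5 is the same interval as ascending Gb5 to Ab5.
G to A spans two letter names (G-A), so the interval is some kind of second.
Gb5 to Ab5 is 2 semitones, matching the major second exactly, so the quality is major.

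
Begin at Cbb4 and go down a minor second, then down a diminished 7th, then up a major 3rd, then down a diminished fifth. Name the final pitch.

A#2

A minor second down from Cbb4 is Bbb3.
Bbb3 down a diminished seventh → C3 (9 semitones).
C3 up a major third → E3 (4 semitones).
E3 down a diminished fifth → A#2 (6 semitones).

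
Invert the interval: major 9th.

First reduce the compound major ninth to its simple form, a major second.
Inverted interval numbers add to nine, so a second pairs with a seventh (2 + 7 = 9).
And major becomes minor under inversion, so we get a minor seventh.

minor seventh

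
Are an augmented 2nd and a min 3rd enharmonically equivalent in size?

Yes

An augmented second spans 3 semitones, and a minor third also spans 3 semitones — they're enharmonic.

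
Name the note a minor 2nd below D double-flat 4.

The second takes the letter from D down to C.
Moving 1 semitone down from Dbb4 (the size of a minor second) reaches Cb4.

C flat 4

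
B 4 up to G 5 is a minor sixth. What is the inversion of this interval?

Interval numbers invert to sum to nine: 6 + 3 = 9, so a sixth inverts to a third.
The quality also flips — minor becomes major — giving a major third.

major 3rd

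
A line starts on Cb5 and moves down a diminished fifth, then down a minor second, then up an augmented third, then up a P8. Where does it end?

Cb5 down a diminished fifth → F4 (6 semitones).
A minor second down from F4 is E4.
E4 up an augmented third → G##4 (5 semitones).
G##4 up a perfect octave → G##5 (12 semitones).

G##5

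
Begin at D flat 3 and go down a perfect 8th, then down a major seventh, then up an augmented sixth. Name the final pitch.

Db3 down a perfect octave → Db2 (12 semitones).
Down a major seventh from Db2: Ebb1 (11 semitones down).
Up an augmented sixth from Ebb1: C2 (10 semitones up).

C 2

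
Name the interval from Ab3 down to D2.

diminished twelfth

Descending from Ab3 to D2 is the same interval as ascending D2 to Ab3.
D to A spans five letter names (D-E-F-G-A), plus an octave — that makes it a twelfth of some quality.
The perfect twelfth is 19 semitones; here we have 18, one semitone narrower: diminished.
(Equivalently, a compound diminished fifth: a diminished fifth plus an octave.)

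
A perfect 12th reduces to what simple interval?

Each octave removed subtracts seven from the number: 12 − 7 = 5.
That makes a perfect twelfth a compound perfect fifth — an octave plus a perfect fifth.

perfect fifth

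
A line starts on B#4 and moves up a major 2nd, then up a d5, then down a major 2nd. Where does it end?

Up a major second from B#4: C##5 (2 semitones up).
A diminished fifth up from C##5 is G#5.
G#5 down a major second → F#5 (2 semitones).

F#5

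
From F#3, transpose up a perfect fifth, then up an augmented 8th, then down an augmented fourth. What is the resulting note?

G#4

F#3 up a perfect fifth → C#4 (7 semitones).
C#4 up an augmented octave → C##5 (13 semitones).
Down an augmented fourth from C##5: G#4 (6 semitones down).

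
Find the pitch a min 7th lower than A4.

B3

Counting seven letter names down from A lands on B.
Moving 10 semitones down from A4 (the size of a minor seventh) reaches B3.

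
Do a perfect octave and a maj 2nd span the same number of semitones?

No

A perfect octave is 12 semitones but a major second is 2 semitones — different sizes.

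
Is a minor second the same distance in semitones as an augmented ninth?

No

A minor second spans 1 semitone; an augmented ninth spans 15 semitones. They differ by 14.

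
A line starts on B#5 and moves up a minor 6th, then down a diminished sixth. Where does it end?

B#5 up a minor sixth → G#6 (8 semitones).
G#6 down a diminished sixth → B##5 (7 semitones).

B##5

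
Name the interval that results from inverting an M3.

Inverted interval numbers add to nine, so a third pairs with a sixth (3 + 6 = 9).
Quality inverts too: major becomes minor. That makes the inversion a minor sixth.

m6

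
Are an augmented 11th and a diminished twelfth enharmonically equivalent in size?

Yes

Both span 18 semitones: an augmented eleventh and a diminished twelfth are the same chromatic distance.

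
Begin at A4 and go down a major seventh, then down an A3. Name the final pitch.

Gbb3

Down a major seventh from A4: Bb3 (11 semitones down).
Down an augmented third from Bb3: Gbb3 (5 semitones down).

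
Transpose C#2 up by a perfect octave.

C#3

The letter stays C (same as the start), shifted an octave up.
Moving 12 semitones up from C#2 (the size of a perfect octave) reaches C#3.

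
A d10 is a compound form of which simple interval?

diminished third

Subtracting seven from the interval number removes an octave: 10 − 7 = 3.
That makes a diminished tenth a compound diminished third — an octave plus a diminished third.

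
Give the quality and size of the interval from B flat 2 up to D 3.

major 3rd

B to D spans three letter names (B-C-D), so the interval is some kind of third.
The major third spans 4 semitones, and Bb2 to D3 is exactly 4 semitones — so this is a major third.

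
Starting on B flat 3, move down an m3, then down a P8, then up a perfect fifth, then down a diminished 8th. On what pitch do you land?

A minor third down from Bb3 is G3.
Down a perfect octave from G3: G2 (12 semitones down).
G2 up a perfect fifth → D3 (7 semitones).
A diminished octave down from D3 is D#2.

D sharp 2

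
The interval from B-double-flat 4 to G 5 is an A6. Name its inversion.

The rule of nine gives the new number: 9 − 6 = 3, so a sixth becomes a third.
The quality also flips — augmented becomes diminished — giving a diminished third.

diminished 3rd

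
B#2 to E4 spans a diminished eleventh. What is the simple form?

Each octave removed subtracts seven from the number: 11 − 7 = 4.
So a diminished eleventh is an octave plus a diminished fourth. The quality is unchanged.

diminished 4th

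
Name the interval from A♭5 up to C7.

major tenth

A to C spans three letter names (A-B-C), plus an octave, so the interval is some kind of tenth.
Ab5 to C7 is 16 semitones, matching the major tenth exactly, so the quality is major.
(Equivalently, a compound major third: a major third plus an octave.)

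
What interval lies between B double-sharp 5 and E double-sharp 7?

B to E spans four letter names (B-C-D-E), plus an octave, so the interval is some kind of eleventh.
B##5 to E##7 is 17 semitones, matching the perfect eleventh exactly, so the quality is perfect.
(Equivalently, a compound perfect fourth: a perfect fourth plus an octave.)

perfect 11th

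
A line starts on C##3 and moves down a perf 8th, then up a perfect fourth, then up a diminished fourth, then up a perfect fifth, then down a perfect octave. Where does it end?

F#2

Down a perfect octave from C##3: C##2 (12 semitones down).
C##2 up a perfect fourth → F##2 (5 semitones).
F##2 up a diminished fourth → B2 (4 semitones).
B2 up a perfect fifth → F#3 (7 semitones).
F#3 down a perfect octave → F#2 (12 semitones).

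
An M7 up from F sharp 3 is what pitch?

Counting seven letter names up from F lands on E.
Moving 11 semitones up from F#3 (the size of a major seventh) reaches E#4.

E sharp 4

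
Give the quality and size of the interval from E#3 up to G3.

E to G spans three letter names (E-F-G), so the interval is some kind of third.
The major third is 4 semitones; here we have 2, two semitones narrower: diminished.

d3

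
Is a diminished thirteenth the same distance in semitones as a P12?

A diminished thirteenth = 19 semitones = a perfect twelfth; enharmonically equal.

Yes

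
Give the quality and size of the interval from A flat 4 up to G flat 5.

minor seventh

A to G spans seven letter names (A-B-C-D-E-F-G) — that makes it a seventh of some quality.
Ab4 to Gb5 is 10 semitones, a half step short of the major seventh (11), so this is minor.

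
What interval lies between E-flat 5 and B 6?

E to B spans five letter names (E-F-G-A-B), plus an octave — that makes it a twelfth of some quality.
A perfect twelfth would be 19 semitones; Eb5 to B6 is 20, one semitone wider, so the interval is augmented.
(Equivalently, a compound augmented fifth: an augmented fifth plus an octave.)

augmented twelfth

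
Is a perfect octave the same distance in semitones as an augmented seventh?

Yes

A perfect octave = 12 semitones = an augmented seventh; enharmonically equal.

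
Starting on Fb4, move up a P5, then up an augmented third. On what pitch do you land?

Up a perfect fifth from Fb4: Cb5 (7 semitones up).
An augmented third up from Cb5 is E5.

E5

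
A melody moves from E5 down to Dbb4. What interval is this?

doubly augmented ninth

Descending from E5 to Dbb4 is the same interval as ascending Dbb4 to E5.
D to E spans two letter names (D-E), plus an octave, so the interval is some kind of ninth.
A major ninth would be 14 semitones; Dbb4 to E5 is 16, two semitones wider, so the interval is doubly augmented.
(Equivalently, a compound doubly augmented second: a doubly augmented second plus an octave.)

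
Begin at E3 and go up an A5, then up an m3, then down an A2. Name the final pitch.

C4

E3 up an augmented fifth → B#3 (8 semitones).
B#3 up a minor third → D#4 (3 semitones).
An augmented second down from D#4 is C4.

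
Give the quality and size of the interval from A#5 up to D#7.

A to D spans four letter names (A-B-C-D), plus an octave: an eleventh.
The perfect eleventh spans 17 semitones, and A#5 to D#7 is exactly 17 semitones — so this is a perfect eleventh.
(Equivalently, a compound perfect fourth: a perfect fourth plus an octave.)

perfect 11th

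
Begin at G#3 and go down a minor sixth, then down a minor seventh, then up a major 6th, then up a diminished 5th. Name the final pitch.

Down a minor sixth from G#3: B#2 (8 semitones down).
B#2 down a minor seventh → C##2 (10 semitones).
A major sixth up from C##2 is A##2.
A##2 up a diminished fifth → E#3 (6 semitones).

E#3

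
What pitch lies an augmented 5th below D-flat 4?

Five letter names down from D: G.
An augmented fifth is 8 semitones; 8 semitones down from Db4 gives Gbb3.

G-double-flat 3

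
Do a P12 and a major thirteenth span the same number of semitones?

A perfect twelfth is 19 semitones but a major thirteenth is 21 semitones — different sizes.

No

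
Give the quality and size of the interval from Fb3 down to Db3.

minor third

Descending from Fb3 to Db3 is the same interval as ascending Db3 to Fb3.
D to F spans three letter names (D-E-F) — that makes it a third of some quality.
At 3 semitones, Db3→Fb3 falls one short of a major third: minor.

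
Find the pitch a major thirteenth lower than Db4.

Six letters down from D (plus an octave) reaches F.
Moving 21 semitones down from Db4 (the size of a major thirteenth) reaches Fb2.

Fb2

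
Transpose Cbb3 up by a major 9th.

Counting two letter names plus an octave up from C lands on D.
A major ninth spans 14 semitones, so from Cbb3 the target pitch is Dbb4.

Dbb4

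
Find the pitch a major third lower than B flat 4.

G flat 4

Counting three letter names down from B lands on G.
Moving 4 semitones down from Bb4 (the size of a major third) reaches Gb4.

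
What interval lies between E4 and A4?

perfect 4th

E to A spans four letter names (E-F-G-A), so the interval is some kind of fourth.
The perfect fourth spans 5 semitones, and E4 to A4 is exactly 5 semitones — so this is a perfect fourth.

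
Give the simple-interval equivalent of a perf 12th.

Subtracting seven from the interval number removes an octave: 12 − 7 = 5.
Quality carries through unchanged, so the simple form is a perfect fifth.

perfect 5th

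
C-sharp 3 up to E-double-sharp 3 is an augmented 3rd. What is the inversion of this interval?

d6

The rule of nine gives the new number: 9 − 3 = 6, so a third becomes a sixth.
The quality also flips — augmented becomes diminished — giving a diminished sixth.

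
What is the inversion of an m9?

First reduce the compound minor ninth to its simple form, a minor second.
The rule of nine gives the new number: 9 − 2 = 7, so a second becomes a seventh.
The quality also flips — minor becomes major — giving a major seventh.

M7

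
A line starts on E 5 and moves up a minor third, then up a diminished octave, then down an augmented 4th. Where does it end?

E5 up a minor third → G5 (3 semitones).
A diminished octave up from G5 is Gb6.
Down an augmented fourth from Gb6: Dbb6 (6 semitones down).

D double-flat 6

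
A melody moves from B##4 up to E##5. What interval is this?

P4

B to E spans four letter names (B-C-D-E), so the interval is some kind of fourth.
The perfect fourth spans 5 semitones, and B##4 to E##5 is exactly 5 semitones — so this is a perfect fourth.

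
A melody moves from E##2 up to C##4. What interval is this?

minor thirteenth

E to C spans six letter names (E-F-G-A-B-C), plus an octave, so the interval is some kind of thirteenth.
At 20 semitones, E##2→C##4 falls one short of a major thirteenth: minor.
(Equivalently, a compound minor sixth: a minor sixth plus an octave.)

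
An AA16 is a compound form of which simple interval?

doubly augmented second

Take out 2 octaves (14 from the number): 16 − 14 = 2.
Quality carries through unchanged, so the simple form is a doubly augmented second.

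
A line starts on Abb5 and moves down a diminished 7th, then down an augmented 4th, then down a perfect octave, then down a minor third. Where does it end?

Db3

A diminished seventh down from Abb5 is Bb4.
Bb4 down an augmented fourth → Fb4 (6 semitones).
Down a perfect octave from Fb4: Fb3 (12 semitones down).
Fb3 down a minor third → Db3 (3 semitones).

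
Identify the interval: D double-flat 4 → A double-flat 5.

perfect twelfth

D to A spans five letter names (D-E-F-G-A), plus an octave: a twelfth.
Dbb4 to Abb5 is 19 semitones, matching the perfect twelfth exactly, so the quality is perfect.
(Equivalently, a compound perfect fifth: a perfect fifth plus an octave.)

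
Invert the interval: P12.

perfect fourth

First reduce the compound perfect twelfth to its simple form, a perfect fifth.
The rule of nine gives the new number: 9 − 5 = 4, so a fifth becomes a fourth.
And perfect stays perfect under inversion, so we get a perfect fourth.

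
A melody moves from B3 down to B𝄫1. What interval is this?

Descending from B3 to Bbb1 is the same interval as ascending Bbb1 to B3.
B to B is the same letter name, plus 2 octaves, so the interval is some kind of fifteenth.
Bbb1 to B3 spans 26 semitones — two semitones wider than the perfect fifteenth (24) — giving a doubly augmented fifteenth.
(Equivalently, a compound doubly augmented octave: a doubly augmented octave plus an octave.)

doubly augmented 15th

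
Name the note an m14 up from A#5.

Seven letters up from A (plus an octave) reaches G.
A minor fourteenth is 22 semitones; 22 semitones up from A#5 gives G#7.

G#7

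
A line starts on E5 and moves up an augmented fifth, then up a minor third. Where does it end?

E5 up an augmented fifth → B#5 (8 semitones).
A minor third up from B#5 is D#6.

D#6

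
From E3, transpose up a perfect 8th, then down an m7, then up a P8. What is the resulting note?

Up a perfect octave from E3: E4 (12 semitones up).
Down a minor seventh from E4: F#3 (10 semitones down).
Up a perfect octave from F#3: F#4 (12 semitones up).

F#4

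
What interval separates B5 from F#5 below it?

Descending from B5 to F#5 is the same interval as ascending F#5 to B5.
F to B spans four letter names (F-G-A-B): a fourth.
Counting semitones, F#5→B5 is 5, which is the perfect fourth.

perfect fourth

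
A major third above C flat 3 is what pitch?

E flat 3

Counting three letter names up from C lands on E.
Moving 4 semitones up from Cb3 (the size of a major third) reaches Eb3.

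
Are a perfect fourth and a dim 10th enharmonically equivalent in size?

No

A perfect fourth spans 5 semitones; a diminished tenth spans 14 semitones. They differ by 9.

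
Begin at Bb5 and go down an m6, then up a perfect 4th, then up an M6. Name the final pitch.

E6

A minor sixth down from Bb5 is D5.
A perfect fourth up from D5 is G5.
Up a major sixth from G5: E6 (9 semitones up).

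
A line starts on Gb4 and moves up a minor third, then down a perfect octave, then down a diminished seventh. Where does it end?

C3

A minor third up from Gb4 is Bbb4.
A perfect octave down from Bbb4 is Bbb3.
A diminished seventh down from Bbb3 is C3.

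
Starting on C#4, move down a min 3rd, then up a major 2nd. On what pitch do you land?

B#3

A minor third down from C#4 is A#3.
Up a major second from A#3: B#3 (2 semitones up).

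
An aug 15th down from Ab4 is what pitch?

Abb2

For a fifteenth the letter name doesn't change: still A, two octaves down.
Moving 25 semitones down from Ab4 (the size of an augmented fifteenth) reaches Abb2.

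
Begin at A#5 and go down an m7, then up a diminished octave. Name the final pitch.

A minor seventh down from A#5 is B#4.
Up a diminished octave from B#4: B5 (11 semitones up).

B5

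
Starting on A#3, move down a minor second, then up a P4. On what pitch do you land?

A#3 down a minor second → G##3 (1 semitone).
G##3 up a perfect fourth → C##4 (5 semitones).

C##4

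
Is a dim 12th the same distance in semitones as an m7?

A diminished twelfth spans 18 semitones; a minor seventh spans 10 semitones. They differ by 8.

No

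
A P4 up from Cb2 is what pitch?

Four letter names up from C: F.
A perfect fourth is 5 semitones; 5 semitones up from Cb2 gives Fb2.

Fb2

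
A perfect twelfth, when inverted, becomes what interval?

First reduce the compound perfect twelfth to its simple form, a perfect fifth.
The rule of nine gives the new number: 9 − 5 = 4, so a fifth becomes a fourth.
The quality also flips — perfect stays perfect — giving a perfect fourth.

perfect fourth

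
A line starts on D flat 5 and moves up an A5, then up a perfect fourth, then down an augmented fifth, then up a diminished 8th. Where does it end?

G double-flat 6

An augmented fifth up from Db5 is A5.
A perfect fourth up from A5 is D6.
Down an augmented fifth from D6: Gb5 (8 semitones down).
A diminished octave up from Gb5 is Gbb6.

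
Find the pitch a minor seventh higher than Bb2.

Counting seven letter names up from B lands on A.
Moving 10 semitones up from Bb2 (the size of a minor seventh) reaches Ab3.

Ab3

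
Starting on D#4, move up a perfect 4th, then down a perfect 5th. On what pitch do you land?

C#4

Up a perfect fourth from D#4: G#4 (5 semitones up).
Down a perfect fifth from G#4: C#4 (7 semitones down).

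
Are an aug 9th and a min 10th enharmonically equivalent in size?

An augmented ninth = 15 semitones = a minor tenth; enharmonically equal.

Yes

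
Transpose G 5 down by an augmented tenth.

Three letters down from G (plus an octave) reaches E.
Moving 17 semitones down from G5 (the size of an augmented tenth) reaches Ebb4.

E double-flat 4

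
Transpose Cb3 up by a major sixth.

Six letter names up from C: A.
A major sixth is 9 semitones; 9 semitones up from Cb3 gives Ab3.

Ab3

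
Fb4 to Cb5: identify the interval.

F to C spans five letter names (F-G-A-B-C), so the interval is some kind of fifth.
Counting semitones, Fb4→Cb5 is 7, which is the perfect fifth.

perfect fifth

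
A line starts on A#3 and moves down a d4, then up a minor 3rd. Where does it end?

A diminished fourth down from A#3 is E##3.
E##3 up a minor third → G##3 (3 semitones).

G##3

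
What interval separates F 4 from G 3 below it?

Descending from F4 to G3 is the same interval as ascending G3 to F4.
G to F spans seven letter names (G-A-B-C-D-E-F), so the interval is some kind of seventh.
G3 to F4 is 10 semitones, a half step short of the major seventh (11), so this is minor.

minor seventh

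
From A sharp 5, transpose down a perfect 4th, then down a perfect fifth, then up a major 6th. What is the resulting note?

Down a perfect fourth from A#5: E#5 (5 semitones down).
E#5 down a perfect fifth → A#4 (7 semitones).
A major sixth up from A#4 is F##5.

F double-sharp 5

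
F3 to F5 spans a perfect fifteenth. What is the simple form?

perfect 8th

Each octave removed subtracts seven from the number: 15 − 7 = 8.
Quality carries through unchanged, so the simple form is a perfect octave.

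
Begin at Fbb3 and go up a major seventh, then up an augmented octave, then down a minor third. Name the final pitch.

C5

Fbb3 up a major seventh → Ebb4 (11 semitones).
Up an augmented octave from Ebb4: Eb5 (13 semitones up).
Eb5 down a minor third → C5 (3 semitones).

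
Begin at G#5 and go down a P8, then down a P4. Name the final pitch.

D#4

A perfect octave down from G#5 is G#4.
G#4 down a perfect fourth → D#4 (5 semitones).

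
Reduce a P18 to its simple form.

perfect fourth

Take out 2 octaves (14 from the number): 18 − 14 = 4.
That makes a perfect eighteenth a compound perfect fourth — 2 octaves plus a perfect fourth.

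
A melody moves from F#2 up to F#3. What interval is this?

F to F is the same letter name, plus an octave: an octave.
Counting semitones, F#2→F#3 is 12, which is the perfect octave.

perfect octave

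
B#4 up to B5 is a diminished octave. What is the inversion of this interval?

Interval numbers invert to sum to nine: 8 + 1 = 9, so an octave inverts to a unison.
And diminished becomes augmented under inversion, so we get an augmented unison.

augmented unison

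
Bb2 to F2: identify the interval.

perfect fourth

Descending from Bb2 to F2 is the same interval as ascending F2 to Bb2.
F to B spans four letter names (F-G-A-B), so the interval is some kind of fourth.
The perfect fourth spans 5 semitones, and F2 to Bb2 is exactly 5 semitones — so this is a perfect fourth.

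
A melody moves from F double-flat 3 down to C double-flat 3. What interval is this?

perfect fourth

Descending from Fbb3 to Cbb3 is the same interval as ascending Cbb3 to Fbb3.
C to F spans four letter names (C-D-E-F), so the interval is some kind of fourth.
Counting semitones, Cbb3→Fbb3 is 5, which is the perfect fourth.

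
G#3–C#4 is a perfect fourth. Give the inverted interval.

The rule of nine gives the new number: 9 − 4 = 5, so a fourth becomes a fifth.
And perfect stays perfect under inversion, so we get a perfect fifth.

perfect fifth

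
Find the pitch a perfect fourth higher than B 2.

E 3

Counting four letter names up from B lands on E.
A perfect fourth spans 5 semitones, so from B2 the target pitch is E3.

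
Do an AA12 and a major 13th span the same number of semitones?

Yes

A doubly augmented twelfth = 21 semitones = a major thirteenth; enharmonically equal.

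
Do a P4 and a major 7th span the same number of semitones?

5 semitones (perfect fourth) vs 11 semitones (major seventh): not equal.

No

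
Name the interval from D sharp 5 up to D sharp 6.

D to D is the same letter name, plus an octave, so the interval is some kind of octave.
Counting semitones, D#5→D#6 is 12, which is the perfect octave.

P8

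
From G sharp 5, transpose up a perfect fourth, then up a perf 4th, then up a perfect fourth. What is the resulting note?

Up a perfect fourth from G#5: C#6 (5 semitones up).
C#6 up a perfect fourth → F#6 (5 semitones).
A perfect fourth up from F#6 is B6.

B 6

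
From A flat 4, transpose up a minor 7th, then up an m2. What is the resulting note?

A minor seventh up from Ab4 is Gb5.
Gb5 up a minor second → Abb5 (1 semitone).

A double-flat 5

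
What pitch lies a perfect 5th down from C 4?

The fifth takes the letter from C down to F.
Moving 7 semitones down from C4 (the size of a perfect fifth) reaches F3.

F 3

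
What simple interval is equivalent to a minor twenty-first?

minor seventh

Take out 2 octaves (14 from the number): 21 − 14 = 7.
That makes a minor twenty-first a compound minor seventh — 2 octaves plus a minor seventh.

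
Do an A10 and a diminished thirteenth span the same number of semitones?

No

An augmented tenth is 17 semitones but a diminished thirteenth is 19 semitones — different sizes.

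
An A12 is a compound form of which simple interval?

Each octave removed subtracts seven from the number: 12 − 7 = 5.
Quality carries through unchanged, so the simple form is an augmented fifth.

augmented fifth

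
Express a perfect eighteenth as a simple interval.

perfect 4th

Each octave removed subtracts seven from the number: 18 − 14 = 4.
Quality carries through unchanged, so the simple form is a perfect fourth.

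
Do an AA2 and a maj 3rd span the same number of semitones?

Yes

Both span 4 semitones: a doubly augmented second and a major third are the same chromatic distance.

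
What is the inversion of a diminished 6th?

Interval numbers invert to sum to nine: 6 + 3 = 9, so a sixth inverts to a third.
The quality also flips — diminished becomes augmented — giving an augmented third.

augmented third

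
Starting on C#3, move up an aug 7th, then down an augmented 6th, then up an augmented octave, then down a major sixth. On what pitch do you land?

F##3

C#3 up an augmented seventh → B##3 (12 semitones).
An augmented sixth down from B##3 is D#3.
D#3 up an augmented octave → D##4 (13 semitones).
D##4 down a major sixth → F##3 (9 semitones).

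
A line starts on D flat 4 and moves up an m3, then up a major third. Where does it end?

Up a minor third from Db4: Fb4 (3 semitones up).
Up a major third from Fb4: Ab4 (4 semitones up).

A flat 4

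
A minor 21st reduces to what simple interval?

m7

Each octave removed subtracts seven from the number: 21 − 14 = 7.
Quality carries through unchanged, so the simple form is a minor seventh.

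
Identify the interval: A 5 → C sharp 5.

Descending from A5 to C#5 is the same interval as ascending C#5 to A5.
C to A spans six letter names (C-D-E-F-G-A): a sixth.
C#5 to A5 is 8 semitones, a half step short of the major sixth (9), so this is minor.

minor sixth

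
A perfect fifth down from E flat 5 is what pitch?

Counting five letter names down from E lands on A.
Moving 7 semitones down from Eb5 (the size of a perfect fifth) reaches Ab4.

A flat 4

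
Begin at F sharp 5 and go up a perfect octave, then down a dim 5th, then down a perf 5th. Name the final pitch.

A perfect octave up from F#5 is F#6.
Down a diminished fifth from F#6: B#5 (6 semitones down).
A perfect fifth down from B#5 is E#5.

E sharp 5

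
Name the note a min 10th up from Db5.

The tenth's letter: D up three letter names plus an octave → F.
A minor tenth spans 15 semitones, so from Db5 the target pitch is Fb6.

Fb6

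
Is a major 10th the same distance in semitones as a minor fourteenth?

No

A major tenth is 16 semitones but a minor fourteenth is 22 semitones — different sizes.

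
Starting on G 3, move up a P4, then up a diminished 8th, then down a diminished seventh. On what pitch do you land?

D 4

G3 up a perfect fourth → C4 (5 semitones).
Up a diminished octave from C4: Cb5 (11 semitones up).
A diminished seventh down from Cb5 is D4.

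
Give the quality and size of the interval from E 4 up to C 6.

E to C spans six letter names (E-F-G-A-B-C), plus an octave: a thirteenth.
E4 to C6 is 20 semitones, a half step short of the major thirteenth (21), so this is minor.
(Equivalently, a compound minor sixth: a minor sixth plus an octave.)

minor 13th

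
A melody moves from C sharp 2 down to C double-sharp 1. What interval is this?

d8

Descending from C#2 to C##1 is the same interval as ascending C##1 to C#2.
C to C is the same letter name, plus an octave — that makes it an octave of some quality.
C##1 to C#2 spans 11 semitones — one semitone narrower than the perfect octave (12) — giving a diminished octave.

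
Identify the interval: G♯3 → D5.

diminished twelfth

G to D spans five letter names (G-A-B-C-D), plus an octave: a twelfth.
G#3 to D5 spans 18 semitones — one semitone narrower than the perfect twelfth (19) — giving a diminished twelfth.
(Equivalently, a compound diminished fifth: a diminished fifth plus an octave.)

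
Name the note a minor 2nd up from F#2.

G2

Counting two letter names up from F lands on G.
Moving 1 semitone up from F#2 (the size of a minor second) reaches G2.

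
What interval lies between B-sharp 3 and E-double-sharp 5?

A11

B to E spans four letter names (B-C-D-E), plus an octave — that makes it an eleventh of some quality.
A perfect eleventh would be 17 semitones; B#3 to E##5 is 18, one semitone wider, so the interval is augmented.
(Equivalently, a compound augmented fourth: an augmented fourth plus an octave.)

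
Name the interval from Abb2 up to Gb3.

major seventh

A to G spans seven letter names (A-B-C-D-E-F-G), so the interval is some kind of seventh.
The major seventh spans 11 semitones, and Abb2 to Gb3 is exactly 11 semitones — so this is a major seventh.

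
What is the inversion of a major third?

Interval numbers invert to sum to nine: 3 + 6 = 9, so a third inverts to a sixth.
And major becomes minor under inversion, so we get a minor sixth.

minor 6th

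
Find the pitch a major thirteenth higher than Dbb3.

Counting six letter names plus an octave up from D lands on B.
A major thirteenth spans 21 semitones, so from Dbb3 the target pitch is Bbb4.

Bbb4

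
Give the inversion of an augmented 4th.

Inverted interval numbers add to nine, so a fourth pairs with a fifth (4 + 5 = 9).
The quality also flips — augmented becomes diminished — giving a diminished fifth.

diminished fifth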